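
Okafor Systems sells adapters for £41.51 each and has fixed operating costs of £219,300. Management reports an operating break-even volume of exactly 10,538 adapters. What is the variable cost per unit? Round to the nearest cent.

£20.70

Contribution per unit must be FC / Q = £219,300 / 10,538 = £20.8104.
Variable cost per unit = £41.51 − £20.8104 = £20.70.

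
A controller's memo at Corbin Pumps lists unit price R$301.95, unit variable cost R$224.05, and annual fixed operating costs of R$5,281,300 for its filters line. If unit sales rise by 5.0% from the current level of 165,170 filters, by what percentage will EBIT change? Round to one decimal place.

Contribution at this volume is 165,170 × R$77.90 = R$12,866,743.00.
Operating income = contribution − fixed costs = R$12,866,743.00 − R$5,281,300 = R$7,585,443.00.
Degree of operating leverage = R$12,866,743.00 / R$7,585,443.00 = 1.6962.
So EBIT moves 1.6962 × (+5.0%) = +8.5%.

+8.5%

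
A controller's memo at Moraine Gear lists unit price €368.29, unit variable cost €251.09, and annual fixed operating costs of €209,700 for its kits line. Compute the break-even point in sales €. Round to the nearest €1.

CM per unit = €368.29 − €251.09 = €117.20; CM ratio = €117.20 / €368.29 = 0.3182.
Break-even revenue = fixed costs × price ÷ CM = €209,700 × €368.29 ÷ €117.20 = €658,963.

€658,963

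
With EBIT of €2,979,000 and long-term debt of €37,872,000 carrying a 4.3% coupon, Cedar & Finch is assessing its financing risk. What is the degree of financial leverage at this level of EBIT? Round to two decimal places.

Interest = €1,628,496.00.
Degree of financial leverage = EBIT / (EBIT − interest) = €2,979,000 / €1,350,504.00 = 2.2058.

2.21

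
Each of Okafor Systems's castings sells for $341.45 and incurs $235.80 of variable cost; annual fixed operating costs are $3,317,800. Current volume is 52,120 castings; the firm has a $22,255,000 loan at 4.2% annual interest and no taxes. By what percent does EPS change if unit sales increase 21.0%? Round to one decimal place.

At 52,120 units, contribution = 52,120 × $105.65 = $5,506,478.00.
Subtracting fixed costs: EBIT = $5,506,478.00 − $3,317,800 = $2,188,678.00.
After interest of $934,710.00, pre-tax earnings = $1,253,968.00.
DCL = total CM / (EBIT − I) = $5,506,478.00 / $1,253,968.00 = 4.3912.
%ΔEPS = DCL × %ΔSales = 4.3912 × +21.0% = +92.2%.

+92.2%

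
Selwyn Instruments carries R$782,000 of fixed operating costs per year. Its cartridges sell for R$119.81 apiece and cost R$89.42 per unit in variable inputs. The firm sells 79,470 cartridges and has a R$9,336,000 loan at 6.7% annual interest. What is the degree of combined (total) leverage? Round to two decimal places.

Total contribution margin = 79,470 × R$30.39 = R$2,415,093.30.
Operating income = contribution − fixed costs = R$2,415,093.30 − R$782,000 = R$1,633,093.30. Interest = R$625,512.00.
DOL = R$2,415,093.30 ÷ R$1,633,093.30 = 1.4788; DFL = R$1,633,093.30 ÷ R$1,007,581.30 = 1.6208.
DCL = DOL × DFL = 1.4788 × 1.6208 = 2.3968.

2.40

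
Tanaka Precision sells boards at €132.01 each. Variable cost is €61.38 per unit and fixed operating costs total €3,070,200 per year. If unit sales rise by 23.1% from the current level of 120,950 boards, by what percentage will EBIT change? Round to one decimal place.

At 120,950 units, contribution = 120,950 × €70.63 = €8,542,698.50.
Operating income = contribution − fixed costs = €8,542,698.50 − €3,070,200 = €5,472,498.50.
So DOL = total CM / EBIT = €8,542,698.50 / €5,472,498.50 = 1.5610.
Operating income changes by 1.5610 × +23.1% = +36.1%.

+36.1%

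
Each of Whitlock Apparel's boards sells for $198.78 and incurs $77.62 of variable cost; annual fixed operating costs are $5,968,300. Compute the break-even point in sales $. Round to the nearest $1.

$9,791,835

Contribution margin per unit = $198.78 − $77.62 = $121.16, a CM ratio of $121.16 ÷ $198.78 = 0.6095.
Break-even sales = FC ÷ CM ratio = $5,968,300 × $198.78 / $121.16 = $9,791,835.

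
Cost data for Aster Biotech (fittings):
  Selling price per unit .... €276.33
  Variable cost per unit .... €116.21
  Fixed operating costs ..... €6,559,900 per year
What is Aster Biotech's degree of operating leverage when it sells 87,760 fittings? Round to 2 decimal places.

At 87,760 units, contribution = 87,760 × €160.12 = €14,052,131.20.
EBIT = €14,052,131.20 − €6,559,900 = €7,492,231.20.
So DOL = total CM / EBIT = €14,052,131.20 / €7,492,231.20 = 1.8756.

1.88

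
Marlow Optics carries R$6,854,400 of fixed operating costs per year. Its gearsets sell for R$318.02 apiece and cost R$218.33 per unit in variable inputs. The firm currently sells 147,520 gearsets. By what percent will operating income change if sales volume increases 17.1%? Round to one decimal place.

+32.0%

Total contribution margin = 147,520 × R$99.69 = R$14,706,268.80.
Subtracting fixed costs: EBIT = R$14,706,268.80 − R$6,854,400 = R$7,851,868.80.
DOL = contribution ÷ EBIT = R$14,706,268.80 ÷ R$7,851,868.80 = 1.8730.
%ΔEBIT = DOL × %ΔSales = 1.8730 × +17.1% = +32.0%.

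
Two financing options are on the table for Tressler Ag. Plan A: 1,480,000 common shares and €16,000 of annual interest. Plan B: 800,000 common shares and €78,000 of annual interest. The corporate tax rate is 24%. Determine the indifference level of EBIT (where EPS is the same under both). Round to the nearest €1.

At indifference, (EBIT − 16,000)(1 − t)/1,480,000 = (EBIT − 78,000)(1 − t)/800,000.
The (1 − t) factor cancels: (EBIT − 16,000) × 800,000 = (EBIT − 78,000) × 1,480,000.
EBIT × (1,480,000 − 800,000) = 78,000 × 1,480,000 − 16,000 × 800,000 = 102,640,000,000, so EBIT = 102,640,000,000 ÷ 680,000 = 150,941.18.

€150,941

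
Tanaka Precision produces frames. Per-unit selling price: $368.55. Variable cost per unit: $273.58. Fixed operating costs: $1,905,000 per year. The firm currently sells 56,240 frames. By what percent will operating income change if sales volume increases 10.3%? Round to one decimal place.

+16.0%

At 56,240 units, contribution = 56,240 × $94.97 = $5,341,112.80.
Operating income = contribution − fixed costs = $5,341,112.80 − $1,905,000 = $3,436,112.80.
Degree of operating leverage = $5,341,112.80 / $3,436,112.80 = 1.5544.
%ΔEBIT = DOL × %ΔSales = 1.5544 × +10.3% = +16.0%.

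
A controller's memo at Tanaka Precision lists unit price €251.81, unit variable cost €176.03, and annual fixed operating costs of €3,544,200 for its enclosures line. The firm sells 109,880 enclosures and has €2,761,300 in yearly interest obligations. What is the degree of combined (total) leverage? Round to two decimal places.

Total contribution margin = 109,880 × €75.78 = €8,326,706.40.
Operating income = contribution − fixed costs = €8,326,706.40 − €3,544,200 = €4,782,506.40. Interest = €2,761,300.00.
DOL = €8,326,706.40 ÷ €4,782,506.40 = 1.7411; DFL = €4,782,506.40 ÷ €2,021,206.40 = 2.3662.
Combined leverage = 1.7411 × 2.3662 = 4.1198.

4.12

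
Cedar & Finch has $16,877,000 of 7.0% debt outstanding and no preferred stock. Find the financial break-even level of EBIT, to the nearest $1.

Annual interest = 7.0% × $16,877,000 = $1,181,390.00.
With no preferred dividends, EPS = 0 when EBIT exactly covers interest, so the financial break-even EBIT is $1,181,390.00.

$1,181,390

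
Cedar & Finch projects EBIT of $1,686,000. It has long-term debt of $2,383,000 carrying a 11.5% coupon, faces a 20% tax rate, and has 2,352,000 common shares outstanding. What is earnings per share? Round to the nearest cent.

$0.48

Interest = $274,045.00, so EBT = $1,686,000 − $274,045.00 = $1,411,955.00.
After tax at 20%: net income = $1,411,955.00 × 0.80 = $1,129,564.00.
Per share: $1,129,564.00 / 2,352,000 shares = $0.48.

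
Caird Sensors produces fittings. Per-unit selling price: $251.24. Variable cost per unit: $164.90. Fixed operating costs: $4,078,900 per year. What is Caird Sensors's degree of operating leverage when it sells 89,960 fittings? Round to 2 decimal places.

2.11

Total contribution margin = 89,960 × $86.34 = $7,767,146.40.
Operating income = contribution − fixed costs = $7,767,146.40 − $4,078,900 = $3,688,246.40.
Degree of operating leverage = $7,767,146.40 / $3,688,246.40 = 2.1059.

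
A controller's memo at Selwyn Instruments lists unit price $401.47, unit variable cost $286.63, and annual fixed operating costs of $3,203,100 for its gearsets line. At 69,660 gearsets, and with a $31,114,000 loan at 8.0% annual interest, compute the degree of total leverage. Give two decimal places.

3.47

Contribution at this volume is 69,660 × $114.84 = $7,999,754.40.
EBIT = $7,999,754.40 − $3,203,100 = $4,796,654.40. Interest = $2,489,120.00, so EBIT − I = $2,307,534.40.
Degree of total leverage = total CM / (EBIT − interest) = $7,999,754.40 / $2,307,534.40 = 3.4668.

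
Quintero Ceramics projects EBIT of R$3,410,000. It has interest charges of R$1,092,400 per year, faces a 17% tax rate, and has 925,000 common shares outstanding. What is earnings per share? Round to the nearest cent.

R$2.08

Interest = R$1,092,400.00, so EBT = R$3,410,000 − R$1,092,400.00 = R$2,317,600.00.
After tax at 17%: net income = R$2,317,600.00 × 0.83 = R$1,923,608.00.
Per share: R$1,923,608.00 / 925,000 shares = R$2.08.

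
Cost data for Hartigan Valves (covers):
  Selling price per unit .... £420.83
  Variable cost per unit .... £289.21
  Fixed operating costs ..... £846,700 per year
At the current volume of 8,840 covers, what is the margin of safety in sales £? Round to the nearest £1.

£1,012,974

Unit CM = price − variable cost = £420.83 − £289.21 = £131.62. Break-even units = £846,700 ÷ £131.62 = 6,432.91; break-even revenue = 6,432.91 × £420.83 = £2,707,162.75.
Current sales = 8,840 × £420.83 = £3,720,137.20.
Margin of safety = £3,720,137.20 − £2,707,162.75 = £1,012,974.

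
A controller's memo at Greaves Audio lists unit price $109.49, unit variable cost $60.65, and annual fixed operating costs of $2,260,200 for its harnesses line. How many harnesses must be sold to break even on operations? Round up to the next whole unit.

46,278 harnesses

Contribution margin per unit = $109.49 − $60.65 = $48.84.
Units to break even: $2,260,200 ÷ $48.84 = 46,277.64, rounded up to 46,278.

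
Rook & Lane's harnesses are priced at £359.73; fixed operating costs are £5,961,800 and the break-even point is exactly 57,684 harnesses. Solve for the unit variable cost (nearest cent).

At break-even, FC = Q × (P − VC), so P − VC = £5,961,800 ÷ 57,684 = £103.3527.
Variable cost per unit = £359.73 − £103.3527 = £256.38.

£256.38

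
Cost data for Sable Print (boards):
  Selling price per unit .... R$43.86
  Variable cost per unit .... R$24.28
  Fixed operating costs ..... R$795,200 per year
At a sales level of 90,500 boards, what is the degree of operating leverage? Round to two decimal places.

Contribution at this volume is 90,500 × R$19.58 = R$1,771,990.00.
Operating income = contribution − fixed costs = R$1,771,990.00 − R$795,200 = R$976,790.00.
So DOL = total CM / EBIT = R$1,771,990.00 / R$976,790.00 = 1.8141.

1.81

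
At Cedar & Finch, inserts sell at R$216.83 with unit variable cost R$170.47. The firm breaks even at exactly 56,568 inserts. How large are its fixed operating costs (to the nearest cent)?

R$2,622,492.48

Contribution margin per unit = R$216.83 − R$170.47 = R$46.36.
Fixed costs = break-even units × CM = 56,568 × R$46.36 = R$2,622,492.48.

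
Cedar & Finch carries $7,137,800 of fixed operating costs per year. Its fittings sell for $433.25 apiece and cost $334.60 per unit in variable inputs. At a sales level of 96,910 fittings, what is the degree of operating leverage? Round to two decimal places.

At 96,910 units, contribution = 96,910 × $98.65 = $9,560,171.50.
EBIT = $9,560,171.50 − $7,137,800 = $2,422,371.50.
DOL = contribution ÷ EBIT = $9,560,171.50 ÷ $2,422,371.50 = 3.9466.

3.95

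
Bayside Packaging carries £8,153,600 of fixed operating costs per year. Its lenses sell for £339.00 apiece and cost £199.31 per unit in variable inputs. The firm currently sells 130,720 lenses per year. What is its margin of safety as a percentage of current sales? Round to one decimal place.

55.3%

Unit CM = price − variable cost = £339.00 − £199.31 = £139.69. Break-even units = £8,153,600 ÷ £139.69 = 58,369.25; break-even revenue = 58,369.25 × £339.00 = £19,787,174.46.
Current sales = 130,720 × £339.00 = £44,314,080.00.
Margin of safety = (£44,314,080.00 − £19,787,174.46) ÷ £44,314,080.00 = 55.3%.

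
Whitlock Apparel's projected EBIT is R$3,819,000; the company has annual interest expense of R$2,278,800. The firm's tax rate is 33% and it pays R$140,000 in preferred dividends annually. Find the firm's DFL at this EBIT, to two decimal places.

2.87

Interest = R$2,278,800.00.
Preferred dividends grossed up pre-tax: R$140,000 / (1 − 0.33) = R$208,955.22.
DFL = EBIT ÷ [EBIT − I − D_p/(1−t)] = R$3,819,000 ÷ [R$3,819,000 − R$2,278,800.00 − R$208,955.22] = R$3,819,000 ÷ R$1,331,244.78 = 2.8687.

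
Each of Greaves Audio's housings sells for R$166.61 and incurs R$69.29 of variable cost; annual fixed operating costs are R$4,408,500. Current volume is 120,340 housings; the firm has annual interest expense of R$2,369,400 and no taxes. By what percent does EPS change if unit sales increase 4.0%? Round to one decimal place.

At 120,340 units, contribution = 120,340 × R$97.32 = R$11,711,488.80.
Operating income = contribution − fixed costs = R$11,711,488.80 − R$4,408,500 = R$7,302,988.80.
Interest = R$2,369,400.00, so EBIT − I = R$4,933,588.80.
DCL = total CM / (EBIT − I) = R$11,711,488.80 / R$4,933,588.80 = 2.3738.
EPS therefore changes by 2.3738 × (+4.0%) = +9.5%.

+9.5%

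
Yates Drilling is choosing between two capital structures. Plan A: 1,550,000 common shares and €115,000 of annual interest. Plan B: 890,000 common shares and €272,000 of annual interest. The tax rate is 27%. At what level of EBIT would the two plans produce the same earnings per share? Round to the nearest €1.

€483,712

At indifference, (EBIT − 115,000)(1 − t)/1,550,000 = (EBIT − 272,000)(1 − t)/890,000.
The (1 − t) factor cancels: (EBIT − 115,000) × 890,000 = (EBIT − 272,000) × 1,550,000.
Solving, EBIT = (272,000·1,550,000 − 115,000·890,000) / (1,550,000 − 890,000) = 319,250,000,000 / 660,000 = 483,712.12.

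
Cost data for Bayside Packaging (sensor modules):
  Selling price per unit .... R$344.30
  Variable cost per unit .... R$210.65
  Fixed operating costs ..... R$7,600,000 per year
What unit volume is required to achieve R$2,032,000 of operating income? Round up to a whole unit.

72,069 sensor modules

Contribution margin per unit = R$344.30 − R$210.65 = R$133.65.
Need Q such that Q × R$133.65 − R$7,600,000 = R$2,032,000, i.e. Q = R$9,632,000 / R$133.65 = 72,068.84 → 72,069.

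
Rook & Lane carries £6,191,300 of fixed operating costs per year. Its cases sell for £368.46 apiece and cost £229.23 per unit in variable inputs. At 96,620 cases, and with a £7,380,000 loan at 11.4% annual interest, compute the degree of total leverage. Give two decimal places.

2.10

At 96,620 units, contribution = 96,620 × £139.23 = £13,452,402.60.
EBIT = £13,452,402.60 − £6,191,300 = £7,261,102.60. Interest = £841,320.00.
DOL = £13,452,402.60 ÷ £7,261,102.60 = 1.8527; DFL = £7,261,102.60 ÷ £6,419,782.60 = 1.1311.
DCL = DOL × DFL = 1.8527 × 1.1311 = 2.0956.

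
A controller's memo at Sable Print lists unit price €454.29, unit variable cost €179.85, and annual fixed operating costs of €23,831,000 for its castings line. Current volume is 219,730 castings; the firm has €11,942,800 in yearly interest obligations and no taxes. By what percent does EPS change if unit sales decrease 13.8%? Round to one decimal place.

Total contribution margin = 219,730 × €274.44 = €60,302,701.20.
Operating income = contribution − fixed costs = €60,302,701.20 − €23,831,000 = €36,471,701.20.
Interest = €11,942,800.00, so EBIT − I = €24,528,901.20.
DCL = total CM / (EBIT − I) = €60,302,701.20 / €24,528,901.20 = 2.4584.
EPS therefore changes by 2.4584 × (-13.8%) = -33.9%.

-33.9%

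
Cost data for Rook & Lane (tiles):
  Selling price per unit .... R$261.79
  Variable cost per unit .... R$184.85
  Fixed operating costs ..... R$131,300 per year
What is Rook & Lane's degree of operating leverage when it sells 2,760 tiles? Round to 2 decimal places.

2.62

At 2,760 units, contribution = 2,760 × R$76.94 = R$212,354.40.
EBIT = R$212,354.40 − R$131,300 = R$81,054.40.
So DOL = total CM / EBIT = R$212,354.40 / R$81,054.40 = 2.6199.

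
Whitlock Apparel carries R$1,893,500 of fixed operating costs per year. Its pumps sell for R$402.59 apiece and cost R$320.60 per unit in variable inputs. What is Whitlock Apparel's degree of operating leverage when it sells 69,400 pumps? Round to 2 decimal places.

At 69,400 units, contribution = 69,400 × R$81.99 = R$5,690,106.00.
Subtracting fixed costs: EBIT = R$5,690,106.00 − R$1,893,500 = R$3,796,606.00.
DOL = contribution ÷ EBIT = R$5,690,106.00 ÷ R$3,796,606.00 = 1.4987.

1.50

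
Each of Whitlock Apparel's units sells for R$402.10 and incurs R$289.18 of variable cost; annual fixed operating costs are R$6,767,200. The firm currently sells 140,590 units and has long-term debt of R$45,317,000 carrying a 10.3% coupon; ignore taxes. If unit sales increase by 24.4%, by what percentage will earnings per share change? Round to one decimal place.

At 140,590 units, contribution = 140,590 × R$112.92 = R$15,875,422.80.
Operating income = contribution − fixed costs = R$15,875,422.80 − R$6,767,200 = R$9,108,222.80.
After interest of R$4,667,651.00, pre-tax earnings = R$4,440,571.80.
DCL = total CM / (EBIT − I) = R$15,875,422.80 / R$4,440,571.80 = 3.5751.
EPS therefore changes by 3.5751 × (+24.4%) = +87.2%.

+87.2%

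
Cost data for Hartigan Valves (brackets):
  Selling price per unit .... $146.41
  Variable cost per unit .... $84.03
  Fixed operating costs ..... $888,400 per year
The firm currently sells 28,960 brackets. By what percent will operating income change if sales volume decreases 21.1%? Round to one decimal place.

-41.5%

Total contribution margin = 28,960 × $62.38 = $1,806,524.80.
Subtracting fixed costs: EBIT = $1,806,524.80 − $888,400 = $918,124.80.
Degree of operating leverage = $1,806,524.80 / $918,124.80 = 1.9676.
%ΔEBIT = DOL × %ΔSales = 1.9676 × -21.1% = -41.5%.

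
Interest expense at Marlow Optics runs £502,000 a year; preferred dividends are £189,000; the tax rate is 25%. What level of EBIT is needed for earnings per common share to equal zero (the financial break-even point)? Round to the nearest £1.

Grossing the preferred dividend up to pre-tax terms: £189,000 / (1 − 0.25) = £252,000.00.
Financial break-even EBIT = interest + D_p ÷ (1 − t) = £502,000 + £252,000.00 = £754,000.00.

£754,000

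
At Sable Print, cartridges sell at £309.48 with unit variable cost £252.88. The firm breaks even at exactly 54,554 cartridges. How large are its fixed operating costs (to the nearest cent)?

£3,087,756.40

Each unit contributes £309.48 − £252.88 = £56.60.
Fixed costs = break-even units × CM = 54,554 × £56.60 = £3,087,756.40.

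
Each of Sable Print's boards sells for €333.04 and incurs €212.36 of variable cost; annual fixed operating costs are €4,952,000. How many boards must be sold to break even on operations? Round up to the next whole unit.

Contribution margin per unit = €333.04 − €212.36 = €120.68.
Break-even volume = fixed costs ÷ CM per unit = €4,952,000 ÷ €120.68 = 41,034.14, so 41,035 boards.

41,035 boards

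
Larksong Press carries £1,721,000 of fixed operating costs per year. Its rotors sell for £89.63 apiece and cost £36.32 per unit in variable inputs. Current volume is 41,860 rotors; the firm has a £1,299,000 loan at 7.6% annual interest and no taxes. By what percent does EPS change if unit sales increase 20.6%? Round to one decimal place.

+111.6%

Contribution at this volume is 41,860 × £53.31 = £2,231,556.60.
Subtracting fixed costs: EBIT = £2,231,556.60 − £1,721,000 = £510,556.60.
Interest = £98,724.00, so EBIT − I = £411,832.60.
Degree of combined leverage = contribution ÷ (EBIT − I) = £2,231,556.60 ÷ £411,832.60 = 5.4186.
EPS therefore changes by 5.4186 × (+20.6%) = +111.6%.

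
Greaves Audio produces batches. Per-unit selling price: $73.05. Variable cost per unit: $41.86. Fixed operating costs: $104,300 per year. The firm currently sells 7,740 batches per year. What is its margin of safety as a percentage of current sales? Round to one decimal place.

Each unit contributes $73.05 − $41.86 = $31.19. Break-even units = $104,300 ÷ $31.19 = 3,344.02; break-even revenue = 3,344.02 × $73.05 = $244,280.70.
Actual sales revenue = 7,740 × $73.05 = $565,407.00.
Margin of safety = ($565,407.00 − $244,280.70) ÷ $565,407.00 = 56.8%.

56.8%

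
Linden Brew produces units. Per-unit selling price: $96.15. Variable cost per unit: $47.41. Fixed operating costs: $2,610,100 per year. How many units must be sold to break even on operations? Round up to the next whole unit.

Each unit contributes $96.15 − $47.41 = $48.74.
Break-even Q = $2,610,100 / $48.74 = 53,551.50 → 53,552 units.

53,552 units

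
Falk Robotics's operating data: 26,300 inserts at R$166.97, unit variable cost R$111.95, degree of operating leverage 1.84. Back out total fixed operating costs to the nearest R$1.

Total contribution margin = 26,300 × R$55.02 = R$1,447,026.00.
DOL = contribution / EBIT, so EBIT = R$1,447,026.00 / 1.84 = R$786,427.17.
Fixed costs = CM − EBIT = R$1,447,026.00 − R$786,427.17 = R$660,599.

R$660,599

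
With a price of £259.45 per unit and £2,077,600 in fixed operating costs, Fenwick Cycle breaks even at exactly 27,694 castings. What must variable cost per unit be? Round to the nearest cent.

Contribution per unit must be FC / Q = £2,077,600 / 27,694 = £75.0199.
Hence VC = price − CM = £259.45 − £75.0199 = £184.43.

£184.43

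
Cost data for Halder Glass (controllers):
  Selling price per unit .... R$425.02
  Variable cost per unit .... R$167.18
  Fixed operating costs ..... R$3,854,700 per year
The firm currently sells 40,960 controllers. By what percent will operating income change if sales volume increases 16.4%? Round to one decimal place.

Contribution at this volume is 40,960 × R$257.84 = R$10,561,126.40.
EBIT = R$10,561,126.40 − R$3,854,700 = R$6,706,426.40.
Degree of operating leverage = R$10,561,126.40 / R$6,706,426.40 = 1.5748.
%ΔEBIT = DOL × %ΔSales = 1.5748 × +16.4% = +25.8%.

+25.8%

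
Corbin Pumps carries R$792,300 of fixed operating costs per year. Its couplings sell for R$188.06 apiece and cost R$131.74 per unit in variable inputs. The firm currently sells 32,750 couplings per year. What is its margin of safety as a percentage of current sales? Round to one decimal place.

57.0%

Each unit contributes R$188.06 − R$131.74 = R$56.32. Break-even units = R$792,300 ÷ R$56.32 = 14,067.83; break-even revenue = 14,067.83 × R$188.06 = R$2,645,595.49.
Actual sales revenue = 32,750 × R$188.06 = R$6,158,965.00.
Margin of safety = (R$6,158,965.00 − R$2,645,595.49) ÷ R$6,158,965.00 = 57.0%.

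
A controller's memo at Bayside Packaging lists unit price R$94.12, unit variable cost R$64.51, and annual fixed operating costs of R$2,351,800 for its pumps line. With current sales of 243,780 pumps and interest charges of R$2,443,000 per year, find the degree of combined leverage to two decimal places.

At 243,780 units, contribution = 243,780 × R$29.61 = R$7,218,325.80.
EBIT = R$7,218,325.80 − R$2,351,800 = R$4,866,525.80. Interest = R$2,443,000.00, so EBIT − I = R$2,423,525.80.
DCL = contribution ÷ (EBIT − I) = R$7,218,325.80 ÷ R$2,423,525.80 = 2.9784.

2.98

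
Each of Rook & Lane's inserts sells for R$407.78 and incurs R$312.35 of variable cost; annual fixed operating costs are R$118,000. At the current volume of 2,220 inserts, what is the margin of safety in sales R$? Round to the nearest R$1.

Each unit contributes R$407.78 − R$312.35 = R$95.43. Break-even units = R$118,000 ÷ R$95.43 = 1,236.51; break-even revenue = 1,236.51 × R$407.78 = R$504,223.41.
Current sales = 2,220 × R$407.78 = R$905,271.60.
Margin of safety = R$905,271.60 − R$504,223.41 = R$401,048.

R$401,048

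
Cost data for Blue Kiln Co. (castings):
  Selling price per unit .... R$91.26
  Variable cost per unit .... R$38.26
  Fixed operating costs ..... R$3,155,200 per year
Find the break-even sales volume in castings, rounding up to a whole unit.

59,533 castings

Contribution margin per unit = R$91.26 − R$38.26 = R$53.00.
Units to break even: R$3,155,200 ÷ R$53.00 = 59,532.08, rounded up to 59,533.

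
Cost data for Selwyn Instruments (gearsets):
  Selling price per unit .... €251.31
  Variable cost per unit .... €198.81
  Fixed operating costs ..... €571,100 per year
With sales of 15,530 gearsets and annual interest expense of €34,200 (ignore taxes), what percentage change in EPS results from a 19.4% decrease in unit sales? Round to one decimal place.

-75.3%

Total contribution margin = 15,530 × €52.50 = €815,325.00.
EBIT = €815,325.00 − €571,100 = €244,225.00.
After interest of €34,200.00, pre-tax earnings = €210,025.00.
DCL = total CM / (EBIT − I) = €815,325.00 / €210,025.00 = 3.8820.
%ΔEPS = DCL × %ΔSales = 3.8820 × -19.4% = -75.3%.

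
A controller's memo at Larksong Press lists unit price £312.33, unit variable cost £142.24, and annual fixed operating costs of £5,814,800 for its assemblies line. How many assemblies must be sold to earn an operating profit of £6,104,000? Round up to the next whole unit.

70,074 assemblies

Unit CM = price − variable cost = £312.33 − £142.24 = £170.09.
Required volume = (fixed costs + target profit) ÷ CM = (£5,814,800 + £6,104,000) ÷ £170.09 = 70,073.49, so 70,074 assemblies.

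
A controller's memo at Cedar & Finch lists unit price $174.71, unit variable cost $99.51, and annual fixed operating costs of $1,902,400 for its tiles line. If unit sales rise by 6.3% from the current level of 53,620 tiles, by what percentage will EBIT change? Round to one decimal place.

Contribution at this volume is 53,620 × $75.20 = $4,032,224.00.
EBIT = $4,032,224.00 − $1,902,400 = $2,129,824.00.
Degree of operating leverage = $4,032,224.00 / $2,129,824.00 = 1.8932.
So EBIT moves 1.8932 × (+6.3%) = +11.9%.

+11.9%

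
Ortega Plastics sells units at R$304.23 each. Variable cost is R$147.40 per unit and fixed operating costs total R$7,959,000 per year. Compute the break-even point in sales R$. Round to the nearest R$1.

CM per unit = R$304.23 − R$147.40 = R$156.83; CM ratio = R$156.83 / R$304.23 = 0.5155.
Break-even revenue = fixed costs × price ÷ CM = R$7,959,000 × R$304.23 ÷ R$156.83 = R$15,439,435.

R$15,439,435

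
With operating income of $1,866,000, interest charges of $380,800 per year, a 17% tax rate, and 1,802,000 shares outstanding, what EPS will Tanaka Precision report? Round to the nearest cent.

Interest = $380,800.00, so EBT = $1,866,000 − $380,800.00 = $1,485,200.00.
Net income = $1,485,200.00 × (1 − 0.17) = $1,232,716.00.
Per share: $1,232,716.00 / 1,802,000 shares = $0.68.

$0.68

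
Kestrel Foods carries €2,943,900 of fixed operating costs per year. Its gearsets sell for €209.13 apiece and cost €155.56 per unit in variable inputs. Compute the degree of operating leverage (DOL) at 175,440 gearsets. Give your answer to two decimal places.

At 175,440 units, contribution = 175,440 × €53.57 = €9,398,320.80.
Subtracting fixed costs: EBIT = €9,398,320.80 − €2,943,900 = €6,454,420.80.
So DOL = total CM / EBIT = €9,398,320.80 / €6,454,420.80 = 1.4561.

1.46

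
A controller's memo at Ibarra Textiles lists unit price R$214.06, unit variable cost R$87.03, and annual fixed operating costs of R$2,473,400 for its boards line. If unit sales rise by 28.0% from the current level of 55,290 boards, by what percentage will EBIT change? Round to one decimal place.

Total contribution margin = 55,290 × R$127.03 = R$7,023,488.70.
Subtracting fixed costs: EBIT = R$7,023,488.70 − R$2,473,400 = R$4,550,088.70.
So DOL = total CM / EBIT = R$7,023,488.70 / R$4,550,088.70 = 1.5436.
Operating income changes by 1.5436 × +28.0% = +43.2%.

+43.2%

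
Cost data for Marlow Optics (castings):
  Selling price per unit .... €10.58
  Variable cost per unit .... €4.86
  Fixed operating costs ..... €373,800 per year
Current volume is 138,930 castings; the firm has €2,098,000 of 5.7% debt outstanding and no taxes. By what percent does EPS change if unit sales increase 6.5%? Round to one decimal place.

Total contribution margin = 138,930 × €5.72 = €794,679.60.
Operating income = contribution − fixed costs = €794,679.60 − €373,800 = €420,879.60.
After interest of €119,586.00, pre-tax earnings = €301,293.60.
DCL = total CM / (EBIT − I) = €794,679.60 / €301,293.60 = 2.6376.
%ΔEPS = DCL × %ΔSales = 2.6376 × +6.5% = +17.1%.

+17.1%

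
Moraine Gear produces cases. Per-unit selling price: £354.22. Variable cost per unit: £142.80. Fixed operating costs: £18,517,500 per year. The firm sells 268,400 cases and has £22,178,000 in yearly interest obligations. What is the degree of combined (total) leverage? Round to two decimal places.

3.54

Total contribution margin = 268,400 × £211.42 = £56,745,128.00.
EBIT = £56,745,128.00 − £18,517,500 = £38,227,628.00. Interest = £22,178,000.00, so EBIT − I = £16,049,628.00.
Degree of total leverage = total CM / (EBIT − interest) = £56,745,128.00 / £16,049,628.00 = 3.5356.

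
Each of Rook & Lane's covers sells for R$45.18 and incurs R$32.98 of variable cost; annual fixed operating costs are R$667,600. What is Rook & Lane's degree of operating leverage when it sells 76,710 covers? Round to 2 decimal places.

At 76,710 units, contribution = 76,710 × R$12.20 = R$935,862.00.
Subtracting fixed costs: EBIT = R$935,862.00 − R$667,600 = R$268,262.00.
DOL = contribution ÷ EBIT = R$935,862.00 ÷ R$268,262.00 = 3.4886.

3.49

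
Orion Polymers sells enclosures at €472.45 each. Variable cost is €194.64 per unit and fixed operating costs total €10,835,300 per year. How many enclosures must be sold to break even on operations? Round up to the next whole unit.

39,003 enclosures

Each unit contributes €472.45 − €194.64 = €277.81.
Break-even volume = fixed costs ÷ CM per unit = €10,835,300 ÷ €277.81 = 39,002.56, so 39,003 enclosures.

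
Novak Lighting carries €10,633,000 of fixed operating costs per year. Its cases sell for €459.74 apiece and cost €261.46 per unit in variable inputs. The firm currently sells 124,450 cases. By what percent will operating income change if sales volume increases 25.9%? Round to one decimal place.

At 124,450 units, contribution = 124,450 × €198.28 = €24,675,946.00.
Operating income = contribution − fixed costs = €24,675,946.00 − €10,633,000 = €14,042,946.00.
Degree of operating leverage = €24,675,946.00 / €14,042,946.00 = 1.7572.
%ΔEBIT = DOL × %ΔSales = 1.7572 × +25.9% = +45.5%.

+45.5%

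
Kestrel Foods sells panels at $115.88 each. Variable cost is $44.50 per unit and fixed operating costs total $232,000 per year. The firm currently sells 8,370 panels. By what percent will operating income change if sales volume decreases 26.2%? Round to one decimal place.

-42.8%

Total contribution margin = 8,370 × $71.38 = $597,450.60.
Subtracting fixed costs: EBIT = $597,450.60 − $232,000 = $365,450.60.
DOL = contribution ÷ EBIT = $597,450.60 ÷ $365,450.60 = 1.6348.
So EBIT moves 1.6348 × (-26.2%) = -42.8%.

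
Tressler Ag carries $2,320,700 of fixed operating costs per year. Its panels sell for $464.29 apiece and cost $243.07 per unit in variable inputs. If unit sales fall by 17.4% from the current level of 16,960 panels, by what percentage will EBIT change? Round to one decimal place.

-45.6%

Contribution at this volume is 16,960 × $221.22 = $3,751,891.20.
Subtracting fixed costs: EBIT = $3,751,891.20 − $2,320,700 = $1,431,191.20.
DOL = contribution ÷ EBIT = $3,751,891.20 ÷ $1,431,191.20 = 2.6215.
%ΔEBIT = DOL × %ΔSales = 2.6215 × -17.4% = -45.6%.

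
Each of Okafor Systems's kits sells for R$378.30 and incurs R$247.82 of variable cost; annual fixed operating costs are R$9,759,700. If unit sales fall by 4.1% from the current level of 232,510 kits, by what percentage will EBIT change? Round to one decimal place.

At 232,510 units, contribution = 232,510 × R$130.48 = R$30,337,904.80.
Subtracting fixed costs: EBIT = R$30,337,904.80 − R$9,759,700 = R$20,578,204.80.
So DOL = total CM / EBIT = R$30,337,904.80 / R$20,578,204.80 = 1.4743.
%ΔEBIT = DOL × %ΔSales = 1.4743 × -4.1% = -6.0%.

-6.0%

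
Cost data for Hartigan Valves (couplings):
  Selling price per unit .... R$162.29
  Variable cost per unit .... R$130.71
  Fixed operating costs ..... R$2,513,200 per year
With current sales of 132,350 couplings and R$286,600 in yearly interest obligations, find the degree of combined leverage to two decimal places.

Total contribution margin = 132,350 × R$31.58 = R$4,179,613.00.
Operating income = contribution − fixed costs = R$4,179,613.00 − R$2,513,200 = R$1,666,413.00. Interest = R$286,600.00, so EBIT − I = R$1,379,813.00.
Degree of total leverage = total CM / (EBIT − interest) = R$4,179,613.00 / R$1,379,813.00 = 3.0291.

3.03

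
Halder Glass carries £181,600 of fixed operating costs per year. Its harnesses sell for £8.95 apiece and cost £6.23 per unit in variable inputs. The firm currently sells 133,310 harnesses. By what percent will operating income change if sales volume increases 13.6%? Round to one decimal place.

Total contribution margin = 133,310 × £2.72 = £362,603.20.
Operating income = contribution − fixed costs = £362,603.20 − £181,600 = £181,003.20.
Degree of operating leverage = £362,603.20 / £181,003.20 = 2.0033.
So EBIT moves 2.0033 × (+13.6%) = +27.2%.

+27.2%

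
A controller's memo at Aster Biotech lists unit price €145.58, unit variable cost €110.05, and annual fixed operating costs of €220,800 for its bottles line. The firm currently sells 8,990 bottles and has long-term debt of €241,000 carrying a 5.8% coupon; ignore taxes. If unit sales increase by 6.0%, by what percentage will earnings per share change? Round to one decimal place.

At 8,990 units, contribution = 8,990 × €35.53 = €319,414.70.
EBIT = €319,414.70 − €220,800 = €98,614.70.
Interest = €13,978.00, so EBIT − I = €84,636.70.
DCL = total CM / (EBIT − I) = €319,414.70 / €84,636.70 = 3.7740.
EPS therefore changes by 3.7740 × (+6.0%) = +22.6%.

+22.6%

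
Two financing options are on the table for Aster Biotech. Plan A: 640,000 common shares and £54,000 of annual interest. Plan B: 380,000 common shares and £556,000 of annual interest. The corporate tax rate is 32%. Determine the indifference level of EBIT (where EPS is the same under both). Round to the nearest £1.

£1,289,692

At indifference, (EBIT − 54,000)(1 − t)/640,000 = (EBIT − 556,000)(1 − t)/380,000.
The (1 − t) factor cancels: (EBIT − 54,000) × 380,000 = (EBIT − 556,000) × 640,000.
EBIT × (640,000 − 380,000) = 556,000 × 640,000 − 54,000 × 380,000 = 335,320,000,000, so EBIT = 335,320,000,000 ÷ 260,000 = 1,289,692.31.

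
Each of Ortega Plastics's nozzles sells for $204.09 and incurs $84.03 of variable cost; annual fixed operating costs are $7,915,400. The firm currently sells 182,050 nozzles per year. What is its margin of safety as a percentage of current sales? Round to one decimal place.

63.8%

Contribution margin per unit = $204.09 − $84.03 = $120.06. Break-even units = $7,915,400 ÷ $120.06 = 65,928.70; break-even revenue = 65,928.70 × $204.09 = $13,455,388.86.
Actual sales revenue = 182,050 × $204.09 = $37,154,584.50.
Margin of safety = ($37,154,584.50 − $13,455,388.86) ÷ $37,154,584.50 = 63.8%.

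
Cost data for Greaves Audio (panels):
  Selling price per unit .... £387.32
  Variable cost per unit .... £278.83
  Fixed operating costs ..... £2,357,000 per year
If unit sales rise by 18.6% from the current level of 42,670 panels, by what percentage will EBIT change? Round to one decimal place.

Total contribution margin = 42,670 × £108.49 = £4,629,268.30.
Operating income = contribution − fixed costs = £4,629,268.30 − £2,357,000 = £2,272,268.30.
DOL = contribution ÷ EBIT = £4,629,268.30 ÷ £2,272,268.30 = 2.0373.
%ΔEBIT = DOL × %ΔSales = 2.0373 × +18.6% = +37.9%.

+37.9%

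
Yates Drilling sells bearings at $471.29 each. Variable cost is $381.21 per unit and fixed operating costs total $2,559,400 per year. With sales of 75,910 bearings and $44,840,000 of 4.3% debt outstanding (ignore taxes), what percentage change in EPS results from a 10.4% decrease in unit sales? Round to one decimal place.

Contribution at this volume is 75,910 × $90.08 = $6,837,972.80.
EBIT = $6,837,972.80 − $2,559,400 = $4,278,572.80.
Interest = $1,928,120.00, so EBIT − I = $2,350,452.80.
Degree of combined leverage = contribution ÷ (EBIT − I) = $6,837,972.80 ÷ $2,350,452.80 = 2.9092.
EPS therefore changes by 2.9092 × (-10.4%) = -30.3%.

-30.3%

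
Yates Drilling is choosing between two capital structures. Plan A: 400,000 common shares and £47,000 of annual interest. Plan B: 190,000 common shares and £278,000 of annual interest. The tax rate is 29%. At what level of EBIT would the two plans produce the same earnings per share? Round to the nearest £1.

At indifference, (EBIT − 47,000)(1 − t)/400,000 = (EBIT − 278,000)(1 − t)/190,000.
The (1 − t) factor cancels: (EBIT − 47,000) × 190,000 = (EBIT − 278,000) × 400,000.
EBIT × (400,000 − 190,000) = 278,000 × 400,000 − 47,000 × 190,000 = 102,270,000,000, so EBIT = 102,270,000,000 ÷ 210,000 = 487,000.00.

£487,000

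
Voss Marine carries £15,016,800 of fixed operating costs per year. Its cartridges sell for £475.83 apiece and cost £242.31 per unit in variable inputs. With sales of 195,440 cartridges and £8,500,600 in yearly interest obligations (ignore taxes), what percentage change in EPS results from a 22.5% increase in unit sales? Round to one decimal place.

+46.4%

Contribution at this volume is 195,440 × £233.52 = £45,639,148.80.
EBIT = £45,639,148.80 − £15,016,800 = £30,622,348.80.
After interest of £8,500,600.00, pre-tax earnings = £22,121,748.80.
Degree of combined leverage = contribution ÷ (EBIT − I) = £45,639,148.80 ÷ £22,121,748.80 = 2.0631.
%ΔEPS = DCL × %ΔSales = 2.0631 × +22.5% = +46.4%.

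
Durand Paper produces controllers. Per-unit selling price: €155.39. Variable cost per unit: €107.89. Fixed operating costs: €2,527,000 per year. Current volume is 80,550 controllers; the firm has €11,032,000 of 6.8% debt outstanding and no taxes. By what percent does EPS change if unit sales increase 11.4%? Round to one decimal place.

Total contribution margin = 80,550 × €47.50 = €3,826,125.00.
EBIT = €3,826,125.00 − €2,527,000 = €1,299,125.00.
After interest of €750,176.00, pre-tax earnings = €548,949.00.
DCL = total CM / (EBIT − I) = €3,826,125.00 / €548,949.00 = 6.9699.
%ΔEPS = DCL × %ΔSales = 6.9699 × +11.4% = +79.5%.

+79.5%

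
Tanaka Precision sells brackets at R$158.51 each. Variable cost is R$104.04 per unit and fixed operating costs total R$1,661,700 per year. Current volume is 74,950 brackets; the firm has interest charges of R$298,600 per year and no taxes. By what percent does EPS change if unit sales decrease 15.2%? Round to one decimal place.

Contribution at this volume is 74,950 × R$54.47 = R$4,082,526.50.
Subtracting fixed costs: EBIT = R$4,082,526.50 − R$1,661,700 = R$2,420,826.50.
After interest of R$298,600.00, pre-tax earnings = R$2,122,226.50.
Degree of combined leverage = contribution ÷ (EBIT − I) = R$4,082,526.50 ÷ R$2,122,226.50 = 1.9237.
%ΔEPS = DCL × %ΔSales = 1.9237 × -15.2% = -29.2%.

-29.2%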